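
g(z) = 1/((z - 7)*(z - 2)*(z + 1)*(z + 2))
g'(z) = -1/((z - 7)*(z - 2)*(z + 1)*(z + 2)^2) - 1/((z - 7)*(z - 2)*(z + 1)^2*(z + 2)) - 1/((z - 7)*(z - 2)^2*(z + 1)*(z + 2)) - 1/((z - 7)^2*(z - 2)*(z + 1)*(z + 2)) = 2*(-2*z^3 + 9*z^2 + 11*z - 12)/(z^8 - 12*z^7 + 14*z^6 + 180*z^5 - 111*z^4 - 864*z^3 - 40*z^2 + 1344*z + 784)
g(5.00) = -0.00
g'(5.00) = 0.00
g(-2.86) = 0.01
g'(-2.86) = 0.03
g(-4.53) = 0.00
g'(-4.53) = 0.00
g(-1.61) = -0.14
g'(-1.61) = 0.07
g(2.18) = -0.09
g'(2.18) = 0.51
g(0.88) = 0.03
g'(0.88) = 0.00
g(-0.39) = 0.06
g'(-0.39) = -0.10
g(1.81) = 0.09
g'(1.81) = 0.46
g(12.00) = 0.00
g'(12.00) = 0.00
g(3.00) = -0.01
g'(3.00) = 0.02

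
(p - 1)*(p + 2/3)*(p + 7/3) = p^3 + 2*p^2 - 13*p/9 - 14/9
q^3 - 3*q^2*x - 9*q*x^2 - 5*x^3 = (q - 5*x)*(q + x)^2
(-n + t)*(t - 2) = -n*t + 2*n + t^2 - 2*t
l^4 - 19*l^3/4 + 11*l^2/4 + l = l*(l - 4)*(l - 1)*(l + 1/4)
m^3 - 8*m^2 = m^2*(m - 8)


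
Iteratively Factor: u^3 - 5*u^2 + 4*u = (u - 4)*(u^2 - u) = (u - 4)*(u - 1)*(u)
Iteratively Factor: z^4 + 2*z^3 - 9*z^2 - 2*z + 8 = (z + 4)*(z^3 - 2*z^2 - z + 2) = (z - 1)*(z + 4)*(z^2 - z - 2) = (z - 1)*(z + 1)*(z + 4)*(z - 2)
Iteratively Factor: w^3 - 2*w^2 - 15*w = (w - 5)*(w^2 + 3*w) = (w - 5)*(w + 3)*(w)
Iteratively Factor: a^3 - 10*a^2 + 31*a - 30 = (a - 5)*(a^2 - 5*a + 6) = (a - 5)*(a - 3)*(a - 2)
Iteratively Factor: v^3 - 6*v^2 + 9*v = (v - 3)*(v^2 - 3*v) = v*(v - 3)*(v - 3)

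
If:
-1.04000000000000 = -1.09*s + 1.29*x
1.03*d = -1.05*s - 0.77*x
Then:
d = -1.95403936937739*x - 0.972655206199341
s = 1.18348623853211*x + 0.954128440366973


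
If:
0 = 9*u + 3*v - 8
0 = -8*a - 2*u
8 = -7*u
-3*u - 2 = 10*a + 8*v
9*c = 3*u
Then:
No Solution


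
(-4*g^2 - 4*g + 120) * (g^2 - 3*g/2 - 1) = -4*g^4 + 2*g^3 + 130*g^2 - 176*g - 120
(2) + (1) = 3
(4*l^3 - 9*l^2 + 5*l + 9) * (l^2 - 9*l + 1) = 4*l^5 - 45*l^4 + 90*l^3 - 45*l^2 - 76*l + 9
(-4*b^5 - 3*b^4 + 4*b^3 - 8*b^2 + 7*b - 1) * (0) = 0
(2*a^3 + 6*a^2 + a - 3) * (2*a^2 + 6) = 4*a^5 + 12*a^4 + 14*a^3 + 30*a^2 + 6*a - 18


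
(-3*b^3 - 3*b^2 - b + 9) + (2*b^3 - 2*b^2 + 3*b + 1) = -b^3 - 5*b^2 + 2*b + 10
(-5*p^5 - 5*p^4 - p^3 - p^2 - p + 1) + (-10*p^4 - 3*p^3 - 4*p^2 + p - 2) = -5*p^5 - 15*p^4 - 4*p^3 - 5*p^2 - 1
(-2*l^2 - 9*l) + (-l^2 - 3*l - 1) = -3*l^2 - 12*l - 1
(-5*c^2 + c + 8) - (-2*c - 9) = -5*c^2 + 3*c + 17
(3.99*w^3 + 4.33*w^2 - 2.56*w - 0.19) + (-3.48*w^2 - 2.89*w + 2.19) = 3.99*w^3 + 0.85*w^2 - 5.45*w + 2.0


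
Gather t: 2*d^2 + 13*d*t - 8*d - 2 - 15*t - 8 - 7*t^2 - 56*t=2*d^2 - 8*d - 7*t^2 + t*(13*d - 71) - 10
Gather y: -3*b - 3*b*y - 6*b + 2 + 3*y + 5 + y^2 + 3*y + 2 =-9*b + y^2 + y*(6 - 3*b) + 9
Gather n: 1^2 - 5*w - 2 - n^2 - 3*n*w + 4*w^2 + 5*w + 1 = -n^2 - 3*n*w + 4*w^2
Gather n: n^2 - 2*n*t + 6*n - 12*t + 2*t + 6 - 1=n^2 + n*(6 - 2*t) - 10*t + 5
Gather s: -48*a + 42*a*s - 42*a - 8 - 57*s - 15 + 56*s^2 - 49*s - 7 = -90*a + 56*s^2 + s*(42*a - 106) - 30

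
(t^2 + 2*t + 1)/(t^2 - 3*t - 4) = (t + 1)/(t - 4)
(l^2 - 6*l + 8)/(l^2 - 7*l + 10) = (l - 4)/(l - 5)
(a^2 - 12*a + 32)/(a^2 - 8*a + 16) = (a - 8)/(a - 4)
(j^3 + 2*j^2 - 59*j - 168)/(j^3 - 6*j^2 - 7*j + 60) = (j^2 - j - 56)/(j^2 - 9*j + 20)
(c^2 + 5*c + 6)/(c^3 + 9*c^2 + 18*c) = (c + 2)/(c*(c + 6))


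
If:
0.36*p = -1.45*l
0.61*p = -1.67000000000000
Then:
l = 0.68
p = -2.74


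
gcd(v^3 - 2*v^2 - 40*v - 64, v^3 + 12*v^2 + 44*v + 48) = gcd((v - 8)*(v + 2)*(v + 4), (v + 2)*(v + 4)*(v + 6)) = v^2 + 6*v + 8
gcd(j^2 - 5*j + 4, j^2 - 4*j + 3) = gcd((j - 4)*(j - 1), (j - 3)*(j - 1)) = j - 1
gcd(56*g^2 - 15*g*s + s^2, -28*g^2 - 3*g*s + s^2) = -7*g + s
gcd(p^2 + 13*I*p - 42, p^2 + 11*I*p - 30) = p + 6*I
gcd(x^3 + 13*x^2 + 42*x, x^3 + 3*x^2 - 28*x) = x^2 + 7*x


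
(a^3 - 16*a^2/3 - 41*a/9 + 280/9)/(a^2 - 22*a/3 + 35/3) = (9*a^2 - 3*a - 56)/(3*(3*a - 7))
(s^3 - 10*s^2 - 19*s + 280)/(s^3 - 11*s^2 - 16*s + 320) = (s - 7)/(s - 8)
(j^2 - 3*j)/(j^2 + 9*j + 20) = j*(j - 3)/(j^2 + 9*j + 20)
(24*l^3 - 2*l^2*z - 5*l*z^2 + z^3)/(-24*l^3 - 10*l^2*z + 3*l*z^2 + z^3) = (-4*l + z)/(4*l + z)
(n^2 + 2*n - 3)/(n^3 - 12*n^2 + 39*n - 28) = (n + 3)/(n^2 - 11*n + 28)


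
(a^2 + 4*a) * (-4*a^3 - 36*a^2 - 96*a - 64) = -4*a^5 - 52*a^4 - 240*a^3 - 448*a^2 - 256*a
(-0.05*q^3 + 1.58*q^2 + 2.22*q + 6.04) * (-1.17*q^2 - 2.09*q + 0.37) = 0.0585*q^5 - 1.7441*q^4 - 5.9181*q^3 - 11.122*q^2 - 11.8022*q + 2.2348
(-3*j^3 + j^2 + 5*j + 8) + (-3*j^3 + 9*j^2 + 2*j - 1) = -6*j^3 + 10*j^2 + 7*j + 7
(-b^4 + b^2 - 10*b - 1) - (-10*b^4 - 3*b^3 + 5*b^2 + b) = 9*b^4 + 3*b^3 - 4*b^2 - 11*b - 1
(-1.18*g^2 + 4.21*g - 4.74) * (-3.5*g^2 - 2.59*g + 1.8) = 4.13*g^4 - 11.6788*g^3 + 3.5621*g^2 + 19.8546*g - 8.532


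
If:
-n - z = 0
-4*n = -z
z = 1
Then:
No Solution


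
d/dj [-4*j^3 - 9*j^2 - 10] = 6*j*(-2*j - 3)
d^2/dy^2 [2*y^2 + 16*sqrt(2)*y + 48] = 4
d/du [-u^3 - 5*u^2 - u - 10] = -3*u^2 - 10*u - 1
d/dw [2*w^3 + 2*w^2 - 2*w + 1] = 6*w^2 + 4*w - 2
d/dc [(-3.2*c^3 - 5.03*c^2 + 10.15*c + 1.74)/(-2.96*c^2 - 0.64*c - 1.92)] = (9.472*c^4 + 4.096*c^3 + 51.6952*c^2 + 29.616*c - 18.3744)/(8.7616*c^4 + 3.7888*c^3 + 11.776*c^2 + 2.4576*c + 3.6864)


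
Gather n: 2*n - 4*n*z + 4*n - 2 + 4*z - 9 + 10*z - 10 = n*(6 - 4*z) + 14*z - 21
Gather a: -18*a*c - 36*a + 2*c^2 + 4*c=a*(-18*c - 36) + 2*c^2 + 4*c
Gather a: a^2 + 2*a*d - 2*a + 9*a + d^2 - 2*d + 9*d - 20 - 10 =a^2 + a*(2*d + 7) + d^2 + 7*d - 30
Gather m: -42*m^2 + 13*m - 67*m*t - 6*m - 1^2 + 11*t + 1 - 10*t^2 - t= -42*m^2 + m*(7 - 67*t) - 10*t^2 + 10*t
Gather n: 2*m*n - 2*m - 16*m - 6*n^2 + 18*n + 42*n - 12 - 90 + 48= -18*m - 6*n^2 + n*(2*m + 60) - 54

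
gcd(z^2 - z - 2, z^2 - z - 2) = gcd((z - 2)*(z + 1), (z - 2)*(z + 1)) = z^2 - z - 2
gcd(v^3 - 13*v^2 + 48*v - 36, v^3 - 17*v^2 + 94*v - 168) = v - 6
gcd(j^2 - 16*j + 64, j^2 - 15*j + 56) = j - 8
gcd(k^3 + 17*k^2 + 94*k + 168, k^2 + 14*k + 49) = k + 7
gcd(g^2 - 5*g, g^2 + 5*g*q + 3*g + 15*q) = 1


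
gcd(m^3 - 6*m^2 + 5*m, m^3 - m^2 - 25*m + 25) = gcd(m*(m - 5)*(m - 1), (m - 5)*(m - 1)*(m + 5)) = m^2 - 6*m + 5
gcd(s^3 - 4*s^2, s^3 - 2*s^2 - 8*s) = s^2 - 4*s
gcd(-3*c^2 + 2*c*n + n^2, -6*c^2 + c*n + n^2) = 3*c + n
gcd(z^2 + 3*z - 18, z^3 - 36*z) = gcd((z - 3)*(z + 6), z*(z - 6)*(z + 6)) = z + 6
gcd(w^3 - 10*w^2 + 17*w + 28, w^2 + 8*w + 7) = w + 1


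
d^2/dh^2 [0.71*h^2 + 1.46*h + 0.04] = 1.42000000000000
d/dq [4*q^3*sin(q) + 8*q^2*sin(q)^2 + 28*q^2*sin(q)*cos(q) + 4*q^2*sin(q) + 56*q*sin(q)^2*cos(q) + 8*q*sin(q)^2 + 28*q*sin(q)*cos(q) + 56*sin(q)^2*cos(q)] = 4*q^3*cos(q) + 12*q^2*sin(q) + 8*q^2*sin(2*q) + 4*q^2*cos(q) + 28*q^2*cos(2*q) - 6*q*sin(q) + 36*q*sin(2*q) + 42*q*sin(3*q) + 20*q*cos(2*q) + 8*q + 14*sin(2*q) + 42*sin(3*q) - 4*cos(2*q) - 14*cos(3*q) + 14*sqrt(2)*cos(q + pi/4) + 4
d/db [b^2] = 2*b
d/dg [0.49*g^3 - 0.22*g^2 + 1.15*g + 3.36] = 1.47*g^2 - 0.44*g + 1.15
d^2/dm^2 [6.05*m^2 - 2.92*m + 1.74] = 12.1000000000000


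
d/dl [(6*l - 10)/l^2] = 2*(10 - 3*l)/l^3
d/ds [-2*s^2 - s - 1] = -4*s - 1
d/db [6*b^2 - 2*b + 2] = 12*b - 2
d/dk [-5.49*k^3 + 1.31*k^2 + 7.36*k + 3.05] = -16.47*k^2 + 2.62*k + 7.36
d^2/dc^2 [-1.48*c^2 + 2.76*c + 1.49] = -2.96000000000000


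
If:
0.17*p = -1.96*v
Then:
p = -11.5294117647059*v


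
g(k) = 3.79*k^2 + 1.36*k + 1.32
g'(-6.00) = -44.12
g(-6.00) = 129.60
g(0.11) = 1.52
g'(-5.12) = -37.45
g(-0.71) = 2.26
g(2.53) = 29.02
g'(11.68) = 89.89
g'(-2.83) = -20.09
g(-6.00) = 129.60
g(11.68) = 534.25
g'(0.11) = 2.19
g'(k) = 7.58*k + 1.36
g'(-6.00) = -44.12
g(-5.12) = 93.71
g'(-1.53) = -10.24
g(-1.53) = 8.11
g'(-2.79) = -19.79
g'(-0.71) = -4.02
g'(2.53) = 20.54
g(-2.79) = 27.03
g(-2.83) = 27.82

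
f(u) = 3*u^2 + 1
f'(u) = 6*u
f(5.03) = 76.90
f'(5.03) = 30.18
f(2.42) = 18.57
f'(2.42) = 14.52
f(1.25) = 5.69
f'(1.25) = 7.50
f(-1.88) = 11.60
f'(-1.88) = -11.28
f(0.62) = 2.15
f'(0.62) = 3.72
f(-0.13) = 1.05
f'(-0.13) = -0.78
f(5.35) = 86.87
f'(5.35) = 32.10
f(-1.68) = 9.47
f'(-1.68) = -10.08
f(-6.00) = 109.00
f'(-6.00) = -36.00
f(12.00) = 433.00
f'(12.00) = 72.00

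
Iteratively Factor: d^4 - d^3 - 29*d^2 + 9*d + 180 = (d + 3)*(d^3 - 4*d^2 - 17*d + 60) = (d - 5)*(d + 3)*(d^2 + d - 12) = (d - 5)*(d + 3)*(d + 4)*(d - 3)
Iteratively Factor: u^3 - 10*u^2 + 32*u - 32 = (u - 2)*(u^2 - 8*u + 16) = (u - 4)*(u - 2)*(u - 4)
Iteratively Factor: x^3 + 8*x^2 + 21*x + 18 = (x + 2)*(x^2 + 6*x + 9) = (x + 2)*(x + 3)*(x + 3)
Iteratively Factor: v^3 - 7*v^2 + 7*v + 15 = (v - 3)*(v^2 - 4*v - 5) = (v - 5)*(v - 3)*(v + 1)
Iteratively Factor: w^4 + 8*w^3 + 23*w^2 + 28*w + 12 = (w + 2)*(w^3 + 6*w^2 + 11*w + 6) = (w + 2)^2*(w^2 + 4*w + 3) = (w + 2)^2*(w + 3)*(w + 1)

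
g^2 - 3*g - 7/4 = (g - 7/2)*(g + 1/2)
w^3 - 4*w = w*(w - 2)*(w + 2)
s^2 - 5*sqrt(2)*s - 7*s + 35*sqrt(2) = (s - 7)*(s - 5*sqrt(2))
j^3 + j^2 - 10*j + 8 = (j - 2)*(j - 1)*(j + 4)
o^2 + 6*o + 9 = (o + 3)^2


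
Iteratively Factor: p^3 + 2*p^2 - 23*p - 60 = (p - 5)*(p^2 + 7*p + 12) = (p - 5)*(p + 3)*(p + 4)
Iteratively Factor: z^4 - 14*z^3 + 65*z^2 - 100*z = (z - 4)*(z^3 - 10*z^2 + 25*z) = z*(z - 4)*(z^2 - 10*z + 25) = z*(z - 5)*(z - 4)*(z - 5)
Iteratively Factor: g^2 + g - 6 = (g - 2)*(g + 3)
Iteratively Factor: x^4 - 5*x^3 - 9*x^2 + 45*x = (x - 5)*(x^3 - 9*x) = (x - 5)*(x - 3)*(x^2 + 3*x) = x*(x - 5)*(x - 3)*(x + 3)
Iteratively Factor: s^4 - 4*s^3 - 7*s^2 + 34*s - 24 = (s - 4)*(s^3 - 7*s + 6) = (s - 4)*(s + 3)*(s^2 - 3*s + 2) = (s - 4)*(s - 2)*(s + 3)*(s - 1)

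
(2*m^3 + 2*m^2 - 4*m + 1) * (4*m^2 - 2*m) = 8*m^5 + 4*m^4 - 20*m^3 + 12*m^2 - 2*m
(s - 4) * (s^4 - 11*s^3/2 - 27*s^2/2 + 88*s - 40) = s^5 - 19*s^4/2 + 17*s^3/2 + 142*s^2 - 392*s + 160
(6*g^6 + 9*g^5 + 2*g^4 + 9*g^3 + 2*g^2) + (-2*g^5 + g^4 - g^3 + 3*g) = 6*g^6 + 7*g^5 + 3*g^4 + 8*g^3 + 2*g^2 + 3*g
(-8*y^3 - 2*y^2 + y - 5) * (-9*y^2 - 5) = 72*y^5 + 18*y^4 + 31*y^3 + 55*y^2 - 5*y + 25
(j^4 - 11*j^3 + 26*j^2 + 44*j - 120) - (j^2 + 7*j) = j^4 - 11*j^3 + 25*j^2 + 37*j - 120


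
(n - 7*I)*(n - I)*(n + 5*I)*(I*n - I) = I*n^4 + 3*n^3 - I*n^3 - 3*n^2 + 33*I*n^2 + 35*n - 33*I*n - 35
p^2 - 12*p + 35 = (p - 7)*(p - 5)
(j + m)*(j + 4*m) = j^2 + 5*j*m + 4*m^2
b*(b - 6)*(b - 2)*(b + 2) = b^4 - 6*b^3 - 4*b^2 + 24*b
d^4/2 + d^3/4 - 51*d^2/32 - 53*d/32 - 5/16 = (d/2 + 1/2)*(d - 2)*(d + 1/4)*(d + 5/4)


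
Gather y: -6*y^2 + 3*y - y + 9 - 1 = -6*y^2 + 2*y + 8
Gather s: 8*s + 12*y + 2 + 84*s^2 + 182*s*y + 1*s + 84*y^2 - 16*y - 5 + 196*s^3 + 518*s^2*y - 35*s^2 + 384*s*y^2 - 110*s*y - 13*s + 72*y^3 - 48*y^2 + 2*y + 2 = 196*s^3 + s^2*(518*y + 49) + s*(384*y^2 + 72*y - 4) + 72*y^3 + 36*y^2 - 2*y - 1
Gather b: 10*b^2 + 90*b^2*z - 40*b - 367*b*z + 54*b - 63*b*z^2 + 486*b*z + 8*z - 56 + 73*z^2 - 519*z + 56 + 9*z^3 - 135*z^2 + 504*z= b^2*(90*z + 10) + b*(-63*z^2 + 119*z + 14) + 9*z^3 - 62*z^2 - 7*z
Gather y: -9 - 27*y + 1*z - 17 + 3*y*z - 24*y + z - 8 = y*(3*z - 51) + 2*z - 34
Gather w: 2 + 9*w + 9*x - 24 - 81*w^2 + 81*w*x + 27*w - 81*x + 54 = -81*w^2 + w*(81*x + 36) - 72*x + 32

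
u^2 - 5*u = u*(u - 5)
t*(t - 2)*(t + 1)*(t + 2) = t^4 + t^3 - 4*t^2 - 4*t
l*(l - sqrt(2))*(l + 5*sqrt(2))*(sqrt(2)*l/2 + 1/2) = sqrt(2)*l^4/2 + 9*l^3/2 - 3*sqrt(2)*l^2 - 5*l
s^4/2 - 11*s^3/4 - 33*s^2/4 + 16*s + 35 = (s/2 + 1)*(s - 7)*(s - 5/2)*(s + 2)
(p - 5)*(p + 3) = p^2 - 2*p - 15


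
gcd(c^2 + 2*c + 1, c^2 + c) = c + 1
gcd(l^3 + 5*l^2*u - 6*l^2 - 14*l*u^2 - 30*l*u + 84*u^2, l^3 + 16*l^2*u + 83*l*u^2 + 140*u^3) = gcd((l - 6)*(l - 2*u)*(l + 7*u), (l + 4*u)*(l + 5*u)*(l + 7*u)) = l + 7*u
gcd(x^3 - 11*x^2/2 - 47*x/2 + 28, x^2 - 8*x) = x - 8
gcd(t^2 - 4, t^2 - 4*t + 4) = t - 2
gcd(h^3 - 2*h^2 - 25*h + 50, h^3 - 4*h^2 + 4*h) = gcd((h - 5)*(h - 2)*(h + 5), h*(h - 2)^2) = h - 2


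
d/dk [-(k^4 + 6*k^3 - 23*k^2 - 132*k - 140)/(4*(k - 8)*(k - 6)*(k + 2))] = (-k^4 + 28*k^3 - 119*k^2 - 524*k + 2468)/(4*(k^4 - 28*k^3 + 292*k^2 - 1344*k + 2304))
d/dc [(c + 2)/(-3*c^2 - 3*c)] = (c^2 + 4*c + 2)/(3*c^2*(c^2 + 2*c + 1))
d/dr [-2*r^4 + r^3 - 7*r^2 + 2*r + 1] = -8*r^3 + 3*r^2 - 14*r + 2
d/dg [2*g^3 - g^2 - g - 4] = 6*g^2 - 2*g - 1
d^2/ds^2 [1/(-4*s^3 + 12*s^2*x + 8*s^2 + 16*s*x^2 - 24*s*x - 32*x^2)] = ((3*s - 3*x - 2)*(s^3 - 3*s^2*x - 2*s^2 - 4*s*x^2 + 6*s*x + 8*x^2) - (-3*s^2 + 6*s*x + 4*s + 4*x^2 - 6*x)^2)/(2*(s^3 - 3*s^2*x - 2*s^2 - 4*s*x^2 + 6*s*x + 8*x^2)^3)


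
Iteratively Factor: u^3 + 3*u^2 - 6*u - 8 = (u + 4)*(u^2 - u - 2) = (u + 1)*(u + 4)*(u - 2)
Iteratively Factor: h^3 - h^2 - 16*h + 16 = (h - 1)*(h^2 - 16) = (h - 1)*(h + 4)*(h - 4)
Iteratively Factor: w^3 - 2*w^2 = (w - 2)*(w^2) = w*(w - 2)*(w)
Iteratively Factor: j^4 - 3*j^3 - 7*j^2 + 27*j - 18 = (j + 3)*(j^3 - 6*j^2 + 11*j - 6) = (j - 3)*(j + 3)*(j^2 - 3*j + 2) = (j - 3)*(j - 1)*(j + 3)*(j - 2)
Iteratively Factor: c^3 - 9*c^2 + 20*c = (c - 4)*(c^2 - 5*c) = (c - 5)*(c - 4)*(c)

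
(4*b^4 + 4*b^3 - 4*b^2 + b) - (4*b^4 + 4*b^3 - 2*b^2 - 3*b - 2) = -2*b^2 + 4*b + 2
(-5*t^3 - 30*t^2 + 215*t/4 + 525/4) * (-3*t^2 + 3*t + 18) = 15*t^5 + 75*t^4 - 1365*t^3/4 - 1545*t^2/2 + 5445*t/4 + 4725/2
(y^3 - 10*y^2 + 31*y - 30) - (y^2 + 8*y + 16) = y^3 - 11*y^2 + 23*y - 46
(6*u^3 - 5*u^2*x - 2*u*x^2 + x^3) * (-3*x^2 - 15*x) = -18*u^3*x^2 - 90*u^3*x + 15*u^2*x^3 + 75*u^2*x^2 + 6*u*x^4 + 30*u*x^3 - 3*x^5 - 15*x^4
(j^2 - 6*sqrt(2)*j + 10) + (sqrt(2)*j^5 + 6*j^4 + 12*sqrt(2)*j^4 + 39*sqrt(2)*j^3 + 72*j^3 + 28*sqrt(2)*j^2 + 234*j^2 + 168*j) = sqrt(2)*j^5 + 6*j^4 + 12*sqrt(2)*j^4 + 39*sqrt(2)*j^3 + 72*j^3 + 28*sqrt(2)*j^2 + 235*j^2 - 6*sqrt(2)*j + 168*j + 10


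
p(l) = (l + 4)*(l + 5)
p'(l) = 2*l + 9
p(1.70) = 38.19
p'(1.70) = 12.40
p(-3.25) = 1.31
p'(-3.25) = 2.50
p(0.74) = 27.21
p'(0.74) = 10.48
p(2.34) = 46.54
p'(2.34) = 13.68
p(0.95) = 29.45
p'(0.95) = 10.90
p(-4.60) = -0.24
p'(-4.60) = -0.20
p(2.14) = 43.84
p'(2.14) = 13.28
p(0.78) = 27.63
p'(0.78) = 10.56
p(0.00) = 20.00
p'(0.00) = 9.00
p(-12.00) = 56.00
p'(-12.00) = -15.00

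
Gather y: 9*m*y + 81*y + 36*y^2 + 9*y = 36*y^2 + y*(9*m + 90)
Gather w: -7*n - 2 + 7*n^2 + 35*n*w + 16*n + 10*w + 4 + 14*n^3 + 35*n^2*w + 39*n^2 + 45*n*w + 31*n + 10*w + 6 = 14*n^3 + 46*n^2 + 40*n + w*(35*n^2 + 80*n + 20) + 8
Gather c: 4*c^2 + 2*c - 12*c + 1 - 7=4*c^2 - 10*c - 6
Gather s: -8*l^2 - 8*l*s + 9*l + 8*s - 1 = -8*l^2 + 9*l + s*(8 - 8*l) - 1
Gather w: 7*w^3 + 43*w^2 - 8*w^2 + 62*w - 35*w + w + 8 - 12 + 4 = 7*w^3 + 35*w^2 + 28*w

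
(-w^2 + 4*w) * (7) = -7*w^2 + 28*w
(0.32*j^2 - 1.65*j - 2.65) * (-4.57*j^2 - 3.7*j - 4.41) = -1.4624*j^4 + 6.3565*j^3 + 16.8043*j^2 + 17.0815*j + 11.6865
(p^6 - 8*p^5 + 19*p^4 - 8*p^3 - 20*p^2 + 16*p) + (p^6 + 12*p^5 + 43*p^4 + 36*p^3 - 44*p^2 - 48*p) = 2*p^6 + 4*p^5 + 62*p^4 + 28*p^3 - 64*p^2 - 32*p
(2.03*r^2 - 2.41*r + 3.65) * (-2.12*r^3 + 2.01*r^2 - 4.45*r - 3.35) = -4.3036*r^5 + 9.1895*r^4 - 21.6156*r^3 + 11.2605*r^2 - 8.169*r - 12.2275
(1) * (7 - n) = 7 - n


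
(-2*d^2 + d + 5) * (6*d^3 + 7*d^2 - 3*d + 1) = -12*d^5 - 8*d^4 + 43*d^3 + 30*d^2 - 14*d + 5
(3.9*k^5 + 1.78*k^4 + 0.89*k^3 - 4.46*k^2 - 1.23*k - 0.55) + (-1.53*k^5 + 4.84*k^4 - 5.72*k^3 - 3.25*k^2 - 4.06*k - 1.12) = 2.37*k^5 + 6.62*k^4 - 4.83*k^3 - 7.71*k^2 - 5.29*k - 1.67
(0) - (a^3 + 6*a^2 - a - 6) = -a^3 - 6*a^2 + a + 6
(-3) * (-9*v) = 27*v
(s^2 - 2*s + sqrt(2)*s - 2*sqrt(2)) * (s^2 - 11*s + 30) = s^4 - 13*s^3 + sqrt(2)*s^3 - 13*sqrt(2)*s^2 + 52*s^2 - 60*s + 52*sqrt(2)*s - 60*sqrt(2)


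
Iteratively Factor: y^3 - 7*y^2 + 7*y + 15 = (y - 3)*(y^2 - 4*y - 5) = (y - 5)*(y - 3)*(y + 1)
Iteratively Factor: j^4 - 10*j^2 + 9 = (j - 1)*(j^3 + j^2 - 9*j - 9) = (j - 1)*(j + 1)*(j^2 - 9) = (j - 1)*(j + 1)*(j + 3)*(j - 3)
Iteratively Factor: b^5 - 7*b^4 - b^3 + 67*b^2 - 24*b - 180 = (b - 3)*(b^4 - 4*b^3 - 13*b^2 + 28*b + 60) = (b - 3)^2*(b^3 - b^2 - 16*b - 20) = (b - 3)^2*(b + 2)*(b^2 - 3*b - 10) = (b - 5)*(b - 3)^2*(b + 2)*(b + 2)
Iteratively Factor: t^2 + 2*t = (t + 2)*(t)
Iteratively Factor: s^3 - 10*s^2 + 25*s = (s - 5)*(s^2 - 5*s) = s*(s - 5)*(s - 5)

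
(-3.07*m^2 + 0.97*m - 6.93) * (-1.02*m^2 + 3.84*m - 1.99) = 3.1314*m^4 - 12.7782*m^3 + 16.9027*m^2 - 28.5415*m + 13.7907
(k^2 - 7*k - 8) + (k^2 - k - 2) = 2*k^2 - 8*k - 10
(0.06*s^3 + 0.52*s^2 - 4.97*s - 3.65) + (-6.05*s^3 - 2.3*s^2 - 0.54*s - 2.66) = -5.99*s^3 - 1.78*s^2 - 5.51*s - 6.31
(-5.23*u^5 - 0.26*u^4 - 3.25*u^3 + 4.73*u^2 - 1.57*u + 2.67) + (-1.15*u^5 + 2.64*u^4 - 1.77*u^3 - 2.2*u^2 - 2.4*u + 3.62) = -6.38*u^5 + 2.38*u^4 - 5.02*u^3 + 2.53*u^2 - 3.97*u + 6.29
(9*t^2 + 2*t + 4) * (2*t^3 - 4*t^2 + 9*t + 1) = 18*t^5 - 32*t^4 + 81*t^3 + 11*t^2 + 38*t + 4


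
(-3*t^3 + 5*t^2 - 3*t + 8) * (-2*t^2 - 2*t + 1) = 6*t^5 - 4*t^4 - 7*t^3 - 5*t^2 - 19*t + 8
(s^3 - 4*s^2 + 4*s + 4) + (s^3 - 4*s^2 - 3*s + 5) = 2*s^3 - 8*s^2 + s + 9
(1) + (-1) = 0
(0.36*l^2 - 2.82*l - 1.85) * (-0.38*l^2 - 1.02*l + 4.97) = -0.1368*l^4 + 0.7044*l^3 + 5.3686*l^2 - 12.1284*l - 9.1945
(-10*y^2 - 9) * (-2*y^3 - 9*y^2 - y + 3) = 20*y^5 + 90*y^4 + 28*y^3 + 51*y^2 + 9*y - 27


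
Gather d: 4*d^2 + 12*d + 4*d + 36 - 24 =4*d^2 + 16*d + 12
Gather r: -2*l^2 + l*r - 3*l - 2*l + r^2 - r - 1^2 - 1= -2*l^2 - 5*l + r^2 + r*(l - 1) - 2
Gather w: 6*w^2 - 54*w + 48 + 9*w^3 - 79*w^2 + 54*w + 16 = 9*w^3 - 73*w^2 + 64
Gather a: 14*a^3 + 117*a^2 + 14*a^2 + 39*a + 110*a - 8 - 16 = 14*a^3 + 131*a^2 + 149*a - 24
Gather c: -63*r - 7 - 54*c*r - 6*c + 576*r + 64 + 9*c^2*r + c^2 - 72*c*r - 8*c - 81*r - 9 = c^2*(9*r + 1) + c*(-126*r - 14) + 432*r + 48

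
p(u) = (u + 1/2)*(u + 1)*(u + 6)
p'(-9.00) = 117.50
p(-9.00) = -204.00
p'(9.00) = 387.50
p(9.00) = 1425.00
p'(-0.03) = 9.05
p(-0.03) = 2.72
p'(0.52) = 18.11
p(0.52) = 10.11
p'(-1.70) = -7.33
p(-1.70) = 3.61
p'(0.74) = 22.24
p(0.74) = 14.54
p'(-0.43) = 3.60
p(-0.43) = 0.22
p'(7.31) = 279.46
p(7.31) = 863.83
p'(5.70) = 192.47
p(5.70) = 486.02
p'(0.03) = 9.95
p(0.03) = 3.29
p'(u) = (u + 1/2)*(u + 1) + (u + 1/2)*(u + 6) + (u + 1)*(u + 6) = 3*u^2 + 15*u + 19/2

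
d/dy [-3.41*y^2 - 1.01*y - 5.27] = -6.82*y - 1.01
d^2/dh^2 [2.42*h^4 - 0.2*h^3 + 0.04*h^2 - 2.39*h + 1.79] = 29.04*h^2 - 1.2*h + 0.08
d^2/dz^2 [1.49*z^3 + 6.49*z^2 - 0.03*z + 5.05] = 8.94*z + 12.98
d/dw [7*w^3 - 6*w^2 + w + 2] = 21*w^2 - 12*w + 1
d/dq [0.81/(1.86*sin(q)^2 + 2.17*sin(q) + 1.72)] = -(3.0132*sin(q) + 1.7577)*cos(q)/(1.86*sin(q)^2 + 2.17*sin(q) + 1.72)^2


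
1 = 1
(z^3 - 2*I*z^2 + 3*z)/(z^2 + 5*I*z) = (z^2 - 2*I*z + 3)/(z + 5*I)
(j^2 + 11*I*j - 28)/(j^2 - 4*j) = (j^2 + 11*I*j - 28)/(j*(j - 4))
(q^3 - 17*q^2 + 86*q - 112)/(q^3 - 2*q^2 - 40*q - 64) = (q^2 - 9*q + 14)/(q^2 + 6*q + 8)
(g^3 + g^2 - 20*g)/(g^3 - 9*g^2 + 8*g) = (g^2 + g - 20)/(g^2 - 9*g + 8)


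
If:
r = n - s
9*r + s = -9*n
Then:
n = 4*s/9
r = -5*s/9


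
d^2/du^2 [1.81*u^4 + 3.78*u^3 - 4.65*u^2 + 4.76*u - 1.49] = 21.72*u^2 + 22.68*u - 9.3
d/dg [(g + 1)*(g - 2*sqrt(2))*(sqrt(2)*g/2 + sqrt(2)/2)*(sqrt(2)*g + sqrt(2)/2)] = 4*g^3 - 6*sqrt(2)*g^2 + 15*g^2/2 - 10*sqrt(2)*g + 4*g - 4*sqrt(2) + 1/2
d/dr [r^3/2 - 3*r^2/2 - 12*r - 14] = 3*r^2/2 - 3*r - 12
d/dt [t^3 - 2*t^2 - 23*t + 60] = 3*t^2 - 4*t - 23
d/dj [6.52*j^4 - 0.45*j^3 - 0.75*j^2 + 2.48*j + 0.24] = 26.08*j^3 - 1.35*j^2 - 1.5*j + 2.48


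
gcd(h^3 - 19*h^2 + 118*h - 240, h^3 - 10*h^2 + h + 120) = h^2 - 13*h + 40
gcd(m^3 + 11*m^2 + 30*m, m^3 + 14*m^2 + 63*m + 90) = m^2 + 11*m + 30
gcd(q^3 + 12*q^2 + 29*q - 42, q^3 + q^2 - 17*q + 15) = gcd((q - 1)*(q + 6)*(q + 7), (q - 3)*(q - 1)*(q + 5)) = q - 1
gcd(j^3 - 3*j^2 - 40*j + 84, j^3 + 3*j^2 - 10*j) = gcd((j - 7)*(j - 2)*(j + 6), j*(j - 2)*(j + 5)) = j - 2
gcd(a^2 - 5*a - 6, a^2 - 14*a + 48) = a - 6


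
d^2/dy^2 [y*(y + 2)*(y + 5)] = 6*y + 14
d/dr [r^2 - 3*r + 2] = 2*r - 3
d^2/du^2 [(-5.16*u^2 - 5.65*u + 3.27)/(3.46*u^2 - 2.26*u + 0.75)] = (-5.6843418860808e-14*u^4 - 215.977352*u^3 + 315.223992*u^2 - 65.450052*u - 8.526096)/(41.421736*u^6 - 81.167448*u^5 + 79.952988*u^4 - 46.731376*u^3 + 17.33085*u^2 - 3.81375*u + 0.421875)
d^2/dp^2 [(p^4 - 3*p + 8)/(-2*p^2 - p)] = 2*(-4*p^6 - 6*p^5 - 3*p^4 + 12*p^3 - 96*p^2 - 48*p - 8)/(p^3*(8*p^3 + 12*p^2 + 6*p + 1))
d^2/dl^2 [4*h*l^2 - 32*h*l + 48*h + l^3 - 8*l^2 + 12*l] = 8*h + 6*l - 16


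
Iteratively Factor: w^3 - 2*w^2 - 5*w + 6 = (w - 3)*(w^2 + w - 2) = (w - 3)*(w - 1)*(w + 2)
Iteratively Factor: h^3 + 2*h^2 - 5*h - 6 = (h + 1)*(h^2 + h - 6) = (h - 2)*(h + 1)*(h + 3)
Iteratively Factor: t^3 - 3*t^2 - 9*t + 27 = (t + 3)*(t^2 - 6*t + 9) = (t - 3)*(t + 3)*(t - 3)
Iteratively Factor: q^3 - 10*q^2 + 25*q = (q - 5)*(q^2 - 5*q) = q*(q - 5)*(q - 5)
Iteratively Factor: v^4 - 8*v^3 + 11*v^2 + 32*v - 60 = (v - 5)*(v^3 - 3*v^2 - 4*v + 12) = (v - 5)*(v + 2)*(v^2 - 5*v + 6) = (v - 5)*(v - 2)*(v + 2)*(v - 3)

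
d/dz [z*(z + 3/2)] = 2*z + 3/2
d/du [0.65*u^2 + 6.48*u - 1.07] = 1.3*u + 6.48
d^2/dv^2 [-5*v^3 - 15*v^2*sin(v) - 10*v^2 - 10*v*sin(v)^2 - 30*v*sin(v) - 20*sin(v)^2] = 15*v^2*sin(v) + 30*v*sin(v) - 60*v*cos(v) - 20*v*cos(2*v) - 30*v - 30*sin(v) - 20*sin(2*v) - 60*cos(v) - 40*cos(2*v) - 20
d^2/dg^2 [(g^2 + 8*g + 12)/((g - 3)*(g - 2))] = 2*(13*g^3 + 18*g^2 - 324*g + 504)/(g^6 - 15*g^5 + 93*g^4 - 305*g^3 + 558*g^2 - 540*g + 216)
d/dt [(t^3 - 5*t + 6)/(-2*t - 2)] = (-2*t^3 - 3*t^2 + 11)/(2*(t^2 + 2*t + 1))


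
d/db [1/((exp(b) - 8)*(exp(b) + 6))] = 2*(1 - exp(b))*exp(b)/(exp(4*b) - 4*exp(3*b) - 92*exp(2*b) + 192*exp(b) + 2304)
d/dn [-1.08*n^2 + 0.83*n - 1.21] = 0.83 - 2.16*n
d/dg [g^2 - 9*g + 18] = 2*g - 9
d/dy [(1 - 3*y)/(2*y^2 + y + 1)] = (-6*y^2 - 3*y + (3*y - 1)*(4*y + 1) - 3)/(2*y^2 + y + 1)^2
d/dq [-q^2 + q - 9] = 1 - 2*q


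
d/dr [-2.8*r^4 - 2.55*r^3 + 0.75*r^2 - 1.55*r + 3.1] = -11.2*r^3 - 7.65*r^2 + 1.5*r - 1.55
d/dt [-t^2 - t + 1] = -2*t - 1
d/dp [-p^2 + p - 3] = 1 - 2*p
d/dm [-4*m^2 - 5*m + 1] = -8*m - 5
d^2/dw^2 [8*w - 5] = 0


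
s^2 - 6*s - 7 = (s - 7)*(s + 1)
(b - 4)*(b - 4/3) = b^2 - 16*b/3 + 16/3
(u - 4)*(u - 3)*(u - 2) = u^3 - 9*u^2 + 26*u - 24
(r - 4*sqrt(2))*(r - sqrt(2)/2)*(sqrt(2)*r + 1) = sqrt(2)*r^3 - 8*r^2 - sqrt(2)*r/2 + 4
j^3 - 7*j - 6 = (j - 3)*(j + 1)*(j + 2)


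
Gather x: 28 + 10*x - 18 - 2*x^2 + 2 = -2*x^2 + 10*x + 12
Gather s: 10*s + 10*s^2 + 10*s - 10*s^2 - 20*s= 0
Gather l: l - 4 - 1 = l - 5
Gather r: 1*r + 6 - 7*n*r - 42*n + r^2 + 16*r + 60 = -42*n + r^2 + r*(17 - 7*n) + 66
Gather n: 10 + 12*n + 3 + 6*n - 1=18*n + 12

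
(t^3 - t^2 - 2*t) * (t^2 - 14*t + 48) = t^5 - 15*t^4 + 60*t^3 - 20*t^2 - 96*t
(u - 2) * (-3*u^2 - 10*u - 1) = -3*u^3 - 4*u^2 + 19*u + 2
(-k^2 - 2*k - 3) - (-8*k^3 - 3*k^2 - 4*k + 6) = 8*k^3 + 2*k^2 + 2*k - 9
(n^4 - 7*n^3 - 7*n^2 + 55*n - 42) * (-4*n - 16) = -4*n^5 + 12*n^4 + 140*n^3 - 108*n^2 - 712*n + 672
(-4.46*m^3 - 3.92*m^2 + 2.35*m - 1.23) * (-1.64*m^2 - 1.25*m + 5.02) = 7.3144*m^5 + 12.0038*m^4 - 21.3432*m^3 - 20.5987*m^2 + 13.3345*m - 6.1746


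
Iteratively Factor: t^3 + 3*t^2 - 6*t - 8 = (t + 4)*(t^2 - t - 2) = (t - 2)*(t + 4)*(t + 1)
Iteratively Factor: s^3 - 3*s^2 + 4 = (s - 2)*(s^2 - s - 2) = (s - 2)*(s + 1)*(s - 2)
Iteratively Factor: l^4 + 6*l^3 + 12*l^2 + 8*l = (l + 2)*(l^3 + 4*l^2 + 4*l) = (l + 2)^2*(l^2 + 2*l) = l*(l + 2)^2*(l + 2)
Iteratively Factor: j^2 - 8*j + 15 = (j - 5)*(j - 3)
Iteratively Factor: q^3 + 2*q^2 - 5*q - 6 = (q + 3)*(q^2 - q - 2) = (q + 1)*(q + 3)*(q - 2)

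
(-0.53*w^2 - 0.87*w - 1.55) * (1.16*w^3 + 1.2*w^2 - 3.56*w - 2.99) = -0.6148*w^5 - 1.6452*w^4 - 0.9552*w^3 + 2.8219*w^2 + 8.1193*w + 4.6345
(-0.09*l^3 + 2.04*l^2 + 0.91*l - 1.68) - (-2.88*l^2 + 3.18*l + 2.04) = -0.09*l^3 + 4.92*l^2 - 2.27*l - 3.72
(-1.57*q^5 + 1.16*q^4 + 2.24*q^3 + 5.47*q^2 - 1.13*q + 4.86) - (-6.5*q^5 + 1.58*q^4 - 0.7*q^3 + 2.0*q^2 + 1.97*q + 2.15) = 4.93*q^5 - 0.42*q^4 + 2.94*q^3 + 3.47*q^2 - 3.1*q + 2.71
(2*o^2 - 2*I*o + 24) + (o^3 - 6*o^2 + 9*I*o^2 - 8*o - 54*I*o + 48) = o^3 - 4*o^2 + 9*I*o^2 - 8*o - 56*I*o + 72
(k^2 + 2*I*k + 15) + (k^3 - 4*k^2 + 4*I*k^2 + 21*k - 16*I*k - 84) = k^3 - 3*k^2 + 4*I*k^2 + 21*k - 14*I*k - 69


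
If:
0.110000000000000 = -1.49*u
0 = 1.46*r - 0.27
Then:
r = 0.18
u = -0.07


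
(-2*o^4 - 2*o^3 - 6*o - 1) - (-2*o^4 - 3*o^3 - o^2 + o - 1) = o^3 + o^2 - 7*o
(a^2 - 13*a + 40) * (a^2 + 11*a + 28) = a^4 - 2*a^3 - 75*a^2 + 76*a + 1120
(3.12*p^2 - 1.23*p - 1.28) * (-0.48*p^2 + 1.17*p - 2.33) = -1.4976*p^4 + 4.2408*p^3 - 8.0943*p^2 + 1.3683*p + 2.9824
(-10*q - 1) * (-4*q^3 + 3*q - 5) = 40*q^4 + 4*q^3 - 30*q^2 + 47*q + 5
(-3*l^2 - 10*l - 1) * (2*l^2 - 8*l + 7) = -6*l^4 + 4*l^3 + 57*l^2 - 62*l - 7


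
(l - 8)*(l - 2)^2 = l^3 - 12*l^2 + 36*l - 32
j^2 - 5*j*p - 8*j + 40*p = (j - 8)*(j - 5*p)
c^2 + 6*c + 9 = (c + 3)^2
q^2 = q^2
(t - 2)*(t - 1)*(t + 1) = t^3 - 2*t^2 - t + 2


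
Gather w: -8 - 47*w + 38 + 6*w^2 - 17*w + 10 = 6*w^2 - 64*w + 40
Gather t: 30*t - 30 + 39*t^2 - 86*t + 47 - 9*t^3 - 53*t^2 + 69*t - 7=-9*t^3 - 14*t^2 + 13*t + 10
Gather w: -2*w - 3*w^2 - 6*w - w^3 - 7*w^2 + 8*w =-w^3 - 10*w^2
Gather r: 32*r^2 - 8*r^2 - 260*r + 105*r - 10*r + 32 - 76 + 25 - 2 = 24*r^2 - 165*r - 21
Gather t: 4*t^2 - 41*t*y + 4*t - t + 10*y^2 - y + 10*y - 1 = 4*t^2 + t*(3 - 41*y) + 10*y^2 + 9*y - 1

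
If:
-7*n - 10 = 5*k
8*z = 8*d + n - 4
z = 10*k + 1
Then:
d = 113*z/112 + 75/112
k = z/10 - 1/10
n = -z/14 - 19/14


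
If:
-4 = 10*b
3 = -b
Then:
No Solution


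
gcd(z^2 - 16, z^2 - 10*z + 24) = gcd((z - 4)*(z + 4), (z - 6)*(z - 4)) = z - 4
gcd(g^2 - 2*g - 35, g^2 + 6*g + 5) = g + 5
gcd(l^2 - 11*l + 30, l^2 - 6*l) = l - 6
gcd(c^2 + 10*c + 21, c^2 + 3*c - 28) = c + 7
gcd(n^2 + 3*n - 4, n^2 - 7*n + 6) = n - 1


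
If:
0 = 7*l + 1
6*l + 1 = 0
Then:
No Solution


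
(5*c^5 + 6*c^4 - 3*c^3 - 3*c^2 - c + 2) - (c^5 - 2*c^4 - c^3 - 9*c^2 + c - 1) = 4*c^5 + 8*c^4 - 2*c^3 + 6*c^2 - 2*c + 3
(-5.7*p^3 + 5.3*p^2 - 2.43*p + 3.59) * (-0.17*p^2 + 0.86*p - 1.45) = 0.969*p^5 - 5.803*p^4 + 13.2361*p^3 - 10.3851*p^2 + 6.6109*p - 5.2055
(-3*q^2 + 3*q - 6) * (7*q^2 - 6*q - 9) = -21*q^4 + 39*q^3 - 33*q^2 + 9*q + 54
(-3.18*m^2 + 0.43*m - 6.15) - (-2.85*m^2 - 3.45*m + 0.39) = -0.33*m^2 + 3.88*m - 6.54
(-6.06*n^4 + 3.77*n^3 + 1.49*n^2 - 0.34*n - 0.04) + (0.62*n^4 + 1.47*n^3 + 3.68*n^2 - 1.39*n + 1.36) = -5.44*n^4 + 5.24*n^3 + 5.17*n^2 - 1.73*n + 1.32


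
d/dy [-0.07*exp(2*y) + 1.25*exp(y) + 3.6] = (1.25 - 0.14*exp(y))*exp(y)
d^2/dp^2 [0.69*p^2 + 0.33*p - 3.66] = 1.38000000000000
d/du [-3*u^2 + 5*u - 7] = 5 - 6*u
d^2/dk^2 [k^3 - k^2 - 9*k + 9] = 6*k - 2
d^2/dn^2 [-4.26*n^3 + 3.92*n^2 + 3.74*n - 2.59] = 7.84 - 25.56*n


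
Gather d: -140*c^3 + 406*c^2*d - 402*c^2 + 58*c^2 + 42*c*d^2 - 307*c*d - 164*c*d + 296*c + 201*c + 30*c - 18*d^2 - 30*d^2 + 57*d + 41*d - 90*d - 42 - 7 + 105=-140*c^3 - 344*c^2 + 527*c + d^2*(42*c - 48) + d*(406*c^2 - 471*c + 8) + 56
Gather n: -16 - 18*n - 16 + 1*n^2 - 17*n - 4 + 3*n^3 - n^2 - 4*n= 3*n^3 - 39*n - 36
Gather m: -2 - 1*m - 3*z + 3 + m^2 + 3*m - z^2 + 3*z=m^2 + 2*m - z^2 + 1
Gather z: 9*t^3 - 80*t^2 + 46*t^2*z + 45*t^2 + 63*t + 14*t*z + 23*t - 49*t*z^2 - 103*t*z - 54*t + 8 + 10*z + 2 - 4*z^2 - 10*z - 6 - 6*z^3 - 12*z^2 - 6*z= 9*t^3 - 35*t^2 + 32*t - 6*z^3 + z^2*(-49*t - 16) + z*(46*t^2 - 89*t - 6) + 4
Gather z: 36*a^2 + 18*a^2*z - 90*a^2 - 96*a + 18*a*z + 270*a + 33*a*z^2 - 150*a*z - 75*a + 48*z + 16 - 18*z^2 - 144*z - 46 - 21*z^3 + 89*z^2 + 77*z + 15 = -54*a^2 + 99*a - 21*z^3 + z^2*(33*a + 71) + z*(18*a^2 - 132*a - 19) - 15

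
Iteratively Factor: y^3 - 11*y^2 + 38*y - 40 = (y - 2)*(y^2 - 9*y + 20) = (y - 4)*(y - 2)*(y - 5)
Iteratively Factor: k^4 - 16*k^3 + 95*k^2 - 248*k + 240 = (k - 4)*(k^3 - 12*k^2 + 47*k - 60) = (k - 4)^2*(k^2 - 8*k + 15) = (k - 4)^2*(k - 3)*(k - 5)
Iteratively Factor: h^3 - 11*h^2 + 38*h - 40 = (h - 2)*(h^2 - 9*h + 20) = (h - 4)*(h - 2)*(h - 5)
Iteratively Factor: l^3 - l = (l + 1)*(l^2 - l) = l*(l + 1)*(l - 1)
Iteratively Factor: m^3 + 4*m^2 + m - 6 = (m + 2)*(m^2 + 2*m - 3) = (m - 1)*(m + 2)*(m + 3)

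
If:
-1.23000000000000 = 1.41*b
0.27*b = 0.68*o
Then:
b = -0.87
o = -0.35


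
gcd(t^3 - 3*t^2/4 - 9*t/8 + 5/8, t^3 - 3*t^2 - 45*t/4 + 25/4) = t - 1/2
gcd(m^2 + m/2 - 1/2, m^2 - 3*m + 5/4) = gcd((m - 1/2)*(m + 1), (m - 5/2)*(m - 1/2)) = m - 1/2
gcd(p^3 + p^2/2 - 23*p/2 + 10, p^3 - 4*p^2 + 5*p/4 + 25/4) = p - 5/2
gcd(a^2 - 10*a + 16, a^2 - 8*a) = a - 8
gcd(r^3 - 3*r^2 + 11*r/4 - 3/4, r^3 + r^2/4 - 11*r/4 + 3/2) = r - 1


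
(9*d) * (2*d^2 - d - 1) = 18*d^3 - 9*d^2 - 9*d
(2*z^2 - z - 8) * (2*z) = 4*z^3 - 2*z^2 - 16*z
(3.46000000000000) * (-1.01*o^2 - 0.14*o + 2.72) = -3.4946*o^2 - 0.4844*o + 9.4112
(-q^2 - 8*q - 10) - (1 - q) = -q^2 - 7*q - 11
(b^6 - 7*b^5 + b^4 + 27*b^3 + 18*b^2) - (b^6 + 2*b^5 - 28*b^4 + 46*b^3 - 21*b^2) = -9*b^5 + 29*b^4 - 19*b^3 + 39*b^2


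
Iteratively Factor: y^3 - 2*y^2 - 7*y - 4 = (y - 4)*(y^2 + 2*y + 1) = (y - 4)*(y + 1)*(y + 1)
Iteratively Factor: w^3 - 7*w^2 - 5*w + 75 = (w + 3)*(w^2 - 10*w + 25) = (w - 5)*(w + 3)*(w - 5)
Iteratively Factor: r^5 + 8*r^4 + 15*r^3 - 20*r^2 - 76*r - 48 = (r - 2)*(r^4 + 10*r^3 + 35*r^2 + 50*r + 24) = (r - 2)*(r + 3)*(r^3 + 7*r^2 + 14*r + 8) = (r - 2)*(r + 3)*(r + 4)*(r^2 + 3*r + 2) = (r - 2)*(r + 2)*(r + 3)*(r + 4)*(r + 1)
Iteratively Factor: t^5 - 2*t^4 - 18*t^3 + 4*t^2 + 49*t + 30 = (t - 5)*(t^4 + 3*t^3 - 3*t^2 - 11*t - 6) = (t - 5)*(t + 1)*(t^3 + 2*t^2 - 5*t - 6) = (t - 5)*(t + 1)*(t + 3)*(t^2 - t - 2) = (t - 5)*(t + 1)^2*(t + 3)*(t - 2)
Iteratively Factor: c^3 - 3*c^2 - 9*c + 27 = (c + 3)*(c^2 - 6*c + 9) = (c - 3)*(c + 3)*(c - 3)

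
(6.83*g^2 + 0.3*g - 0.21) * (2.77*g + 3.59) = 18.9191*g^3 + 25.3507*g^2 + 0.4953*g - 0.7539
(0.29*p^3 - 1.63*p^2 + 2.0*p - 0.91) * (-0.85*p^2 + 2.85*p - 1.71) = -0.2465*p^5 + 2.212*p^4 - 6.8414*p^3 + 9.2608*p^2 - 6.0135*p + 1.5561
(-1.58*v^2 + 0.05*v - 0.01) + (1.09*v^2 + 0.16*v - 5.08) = -0.49*v^2 + 0.21*v - 5.09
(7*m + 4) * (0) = 0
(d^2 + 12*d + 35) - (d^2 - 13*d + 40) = 25*d - 5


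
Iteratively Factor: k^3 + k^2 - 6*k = (k)*(k^2 + k - 6) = k*(k - 2)*(k + 3)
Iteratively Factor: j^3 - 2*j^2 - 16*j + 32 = (j - 2)*(j^2 - 16) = (j - 4)*(j - 2)*(j + 4)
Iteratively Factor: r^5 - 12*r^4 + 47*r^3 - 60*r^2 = (r)*(r^4 - 12*r^3 + 47*r^2 - 60*r) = r^2*(r^3 - 12*r^2 + 47*r - 60) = r^2*(r - 3)*(r^2 - 9*r + 20) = r^2*(r - 5)*(r - 3)*(r - 4)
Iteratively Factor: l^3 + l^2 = (l + 1)*(l^2) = l*(l + 1)*(l)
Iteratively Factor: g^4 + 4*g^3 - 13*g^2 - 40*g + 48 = (g - 1)*(g^3 + 5*g^2 - 8*g - 48) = (g - 1)*(g + 4)*(g^2 + g - 12) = (g - 3)*(g - 1)*(g + 4)*(g + 4)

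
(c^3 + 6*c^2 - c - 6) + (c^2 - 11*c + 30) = c^3 + 7*c^2 - 12*c + 24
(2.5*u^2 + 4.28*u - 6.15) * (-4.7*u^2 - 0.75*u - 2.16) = -11.75*u^4 - 21.991*u^3 + 20.295*u^2 - 4.6323*u + 13.284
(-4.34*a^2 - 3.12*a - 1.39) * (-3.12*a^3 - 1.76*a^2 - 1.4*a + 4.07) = 13.5408*a^5 + 17.3728*a^4 + 15.904*a^3 - 10.8494*a^2 - 10.7524*a - 5.6573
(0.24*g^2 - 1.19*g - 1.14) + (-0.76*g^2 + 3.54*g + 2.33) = -0.52*g^2 + 2.35*g + 1.19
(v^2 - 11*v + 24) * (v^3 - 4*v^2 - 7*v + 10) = v^5 - 15*v^4 + 61*v^3 - 9*v^2 - 278*v + 240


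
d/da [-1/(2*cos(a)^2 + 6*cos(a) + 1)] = -2*(2*cos(a) + 3)*sin(a)/(6*cos(a) + cos(2*a) + 2)^2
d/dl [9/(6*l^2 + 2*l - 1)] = 18*(-6*l - 1)/(6*l^2 + 2*l - 1)^2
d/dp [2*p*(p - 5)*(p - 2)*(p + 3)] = 8*p^3 - 24*p^2 - 44*p + 60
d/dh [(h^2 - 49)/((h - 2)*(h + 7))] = 5/(h^2 - 4*h + 4)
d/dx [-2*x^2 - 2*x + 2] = -4*x - 2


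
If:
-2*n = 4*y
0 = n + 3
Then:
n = -3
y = 3/2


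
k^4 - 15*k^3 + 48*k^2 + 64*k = k*(k - 8)^2*(k + 1)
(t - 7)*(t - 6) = t^2 - 13*t + 42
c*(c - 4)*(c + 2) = c^3 - 2*c^2 - 8*c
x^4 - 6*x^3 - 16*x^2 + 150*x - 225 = (x - 5)*(x - 3)^2*(x + 5)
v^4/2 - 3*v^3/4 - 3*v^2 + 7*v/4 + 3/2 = (v/2 + 1)*(v - 3)*(v - 1)*(v + 1/2)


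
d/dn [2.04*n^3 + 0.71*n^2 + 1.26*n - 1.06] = 6.12*n^2 + 1.42*n + 1.26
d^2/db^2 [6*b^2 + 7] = 12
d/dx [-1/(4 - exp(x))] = -exp(x)/(exp(x) - 4)^2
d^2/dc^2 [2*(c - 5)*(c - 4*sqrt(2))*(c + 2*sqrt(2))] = 12*c - 20 - 8*sqrt(2)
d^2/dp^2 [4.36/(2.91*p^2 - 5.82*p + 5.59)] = (-73.841832*p^2 + 147.683664*p + 295.367328*(p - 1)^2 - 141.847368)/(2.91*p^2 - 5.82*p + 5.59)^3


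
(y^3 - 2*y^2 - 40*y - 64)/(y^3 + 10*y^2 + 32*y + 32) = (y - 8)/(y + 4)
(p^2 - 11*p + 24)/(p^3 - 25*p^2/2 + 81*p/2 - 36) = 2/(2*p - 3)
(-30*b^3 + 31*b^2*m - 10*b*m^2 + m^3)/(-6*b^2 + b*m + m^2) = (15*b^2 - 8*b*m + m^2)/(3*b + m)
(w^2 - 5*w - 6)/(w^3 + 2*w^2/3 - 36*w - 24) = 3*(w + 1)/(3*w^2 + 20*w + 12)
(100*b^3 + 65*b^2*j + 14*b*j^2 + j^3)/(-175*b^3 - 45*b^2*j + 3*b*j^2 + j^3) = (-4*b - j)/(7*b - j)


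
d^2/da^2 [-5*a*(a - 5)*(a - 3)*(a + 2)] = -60*a^2 + 180*a + 10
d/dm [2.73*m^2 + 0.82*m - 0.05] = 5.46*m + 0.82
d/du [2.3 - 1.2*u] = -1.20000000000000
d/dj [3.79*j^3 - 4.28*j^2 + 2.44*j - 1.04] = 11.37*j^2 - 8.56*j + 2.44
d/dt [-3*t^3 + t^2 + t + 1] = -9*t^2 + 2*t + 1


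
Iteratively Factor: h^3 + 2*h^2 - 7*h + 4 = (h - 1)*(h^2 + 3*h - 4) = (h - 1)*(h + 4)*(h - 1)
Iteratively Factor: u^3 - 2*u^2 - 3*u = (u + 1)*(u^2 - 3*u) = u*(u + 1)*(u - 3)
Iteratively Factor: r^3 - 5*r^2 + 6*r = (r)*(r^2 - 5*r + 6) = r*(r - 2)*(r - 3)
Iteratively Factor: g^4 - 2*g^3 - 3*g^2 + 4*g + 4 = (g + 1)*(g^3 - 3*g^2 + 4) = (g + 1)^2*(g^2 - 4*g + 4) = (g - 2)*(g + 1)^2*(g - 2)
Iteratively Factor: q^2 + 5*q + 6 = (q + 2)*(q + 3)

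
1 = 1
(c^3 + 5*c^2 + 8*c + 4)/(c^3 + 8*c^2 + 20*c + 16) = (c + 1)/(c + 4)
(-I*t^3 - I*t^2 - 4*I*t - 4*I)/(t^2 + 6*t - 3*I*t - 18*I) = I*(-t^3 - t^2 - 4*t - 4)/(t^2 + 3*t*(2 - I) - 18*I)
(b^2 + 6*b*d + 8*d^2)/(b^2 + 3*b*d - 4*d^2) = (b + 2*d)/(b - d)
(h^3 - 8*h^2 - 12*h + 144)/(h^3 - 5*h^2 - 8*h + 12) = (h^2 - 2*h - 24)/(h^2 + h - 2)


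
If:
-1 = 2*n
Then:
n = -1/2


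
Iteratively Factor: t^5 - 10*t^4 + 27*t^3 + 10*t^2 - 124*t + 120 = (t + 2)*(t^4 - 12*t^3 + 51*t^2 - 92*t + 60) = (t - 2)*(t + 2)*(t^3 - 10*t^2 + 31*t - 30) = (t - 5)*(t - 2)*(t + 2)*(t^2 - 5*t + 6) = (t - 5)*(t - 3)*(t - 2)*(t + 2)*(t - 2)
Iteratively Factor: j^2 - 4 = (j - 2)*(j + 2)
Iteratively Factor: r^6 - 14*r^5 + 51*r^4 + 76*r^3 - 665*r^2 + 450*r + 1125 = (r - 5)*(r^5 - 9*r^4 + 6*r^3 + 106*r^2 - 135*r - 225) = (r - 5)^2*(r^4 - 4*r^3 - 14*r^2 + 36*r + 45) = (r - 5)^2*(r - 3)*(r^3 - r^2 - 17*r - 15) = (r - 5)^2*(r - 3)*(r + 3)*(r^2 - 4*r - 5) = (r - 5)^2*(r - 3)*(r + 1)*(r + 3)*(r - 5)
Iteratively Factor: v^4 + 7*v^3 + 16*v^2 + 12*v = (v + 3)*(v^3 + 4*v^2 + 4*v) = (v + 2)*(v + 3)*(v^2 + 2*v) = v*(v + 2)*(v + 3)*(v + 2)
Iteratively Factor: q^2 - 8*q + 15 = (q - 3)*(q - 5)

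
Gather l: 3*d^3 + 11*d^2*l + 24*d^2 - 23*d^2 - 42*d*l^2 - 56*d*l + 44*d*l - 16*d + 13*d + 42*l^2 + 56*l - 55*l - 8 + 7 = 3*d^3 + d^2 - 3*d + l^2*(42 - 42*d) + l*(11*d^2 - 12*d + 1) - 1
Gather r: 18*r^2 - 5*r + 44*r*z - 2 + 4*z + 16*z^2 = 18*r^2 + r*(44*z - 5) + 16*z^2 + 4*z - 2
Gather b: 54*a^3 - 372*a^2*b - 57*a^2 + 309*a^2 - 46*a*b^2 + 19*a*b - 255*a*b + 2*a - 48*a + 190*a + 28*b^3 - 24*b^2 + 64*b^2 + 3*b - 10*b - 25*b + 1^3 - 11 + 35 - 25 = 54*a^3 + 252*a^2 + 144*a + 28*b^3 + b^2*(40 - 46*a) + b*(-372*a^2 - 236*a - 32)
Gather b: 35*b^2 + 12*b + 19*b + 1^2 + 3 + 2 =35*b^2 + 31*b + 6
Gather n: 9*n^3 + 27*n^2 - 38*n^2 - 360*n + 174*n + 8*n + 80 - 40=9*n^3 - 11*n^2 - 178*n + 40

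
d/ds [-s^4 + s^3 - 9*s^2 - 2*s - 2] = -4*s^3 + 3*s^2 - 18*s - 2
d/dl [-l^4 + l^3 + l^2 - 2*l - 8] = -4*l^3 + 3*l^2 + 2*l - 2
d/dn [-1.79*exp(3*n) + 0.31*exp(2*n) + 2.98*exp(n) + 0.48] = (-5.37*exp(2*n) + 0.62*exp(n) + 2.98)*exp(n)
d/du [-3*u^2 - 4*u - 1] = -6*u - 4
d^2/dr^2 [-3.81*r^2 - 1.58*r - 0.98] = -7.62000000000000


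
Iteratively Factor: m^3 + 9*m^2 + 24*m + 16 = (m + 4)*(m^2 + 5*m + 4) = (m + 4)^2*(m + 1)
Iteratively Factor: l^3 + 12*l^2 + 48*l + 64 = (l + 4)*(l^2 + 8*l + 16) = (l + 4)^2*(l + 4)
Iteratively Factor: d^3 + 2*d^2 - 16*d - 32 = (d + 2)*(d^2 - 16) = (d - 4)*(d + 2)*(d + 4)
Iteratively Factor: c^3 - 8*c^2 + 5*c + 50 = (c - 5)*(c^2 - 3*c - 10) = (c - 5)*(c + 2)*(c - 5)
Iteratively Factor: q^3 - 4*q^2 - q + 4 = (q - 4)*(q^2 - 1) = (q - 4)*(q - 1)*(q + 1)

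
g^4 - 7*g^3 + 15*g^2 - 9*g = g*(g - 3)^2*(g - 1)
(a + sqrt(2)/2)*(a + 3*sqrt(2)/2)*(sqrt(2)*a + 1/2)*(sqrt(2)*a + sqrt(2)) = 2*a^4 + 2*a^3 + 9*sqrt(2)*a^3/2 + 5*a^2 + 9*sqrt(2)*a^2/2 + 3*sqrt(2)*a/4 + 5*a + 3*sqrt(2)/4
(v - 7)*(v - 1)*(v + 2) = v^3 - 6*v^2 - 9*v + 14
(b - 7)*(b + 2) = b^2 - 5*b - 14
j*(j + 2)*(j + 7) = j^3 + 9*j^2 + 14*j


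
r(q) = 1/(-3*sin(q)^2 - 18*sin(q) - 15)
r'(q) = (6*sin(q)*cos(q) + 18*cos(q))/(-3*sin(q)^2 - 18*sin(q) - 15)^2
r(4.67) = -92.75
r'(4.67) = -4376.43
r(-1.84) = -2.29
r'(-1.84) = -17.08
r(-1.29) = -2.11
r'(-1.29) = 15.05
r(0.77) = -0.03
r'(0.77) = 0.02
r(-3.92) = -0.03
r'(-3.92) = -0.02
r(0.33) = -0.05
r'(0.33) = 0.04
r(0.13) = -0.06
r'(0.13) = 0.06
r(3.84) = -0.21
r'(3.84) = -0.50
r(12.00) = -0.16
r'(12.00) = 0.32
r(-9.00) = -0.12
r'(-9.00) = -0.22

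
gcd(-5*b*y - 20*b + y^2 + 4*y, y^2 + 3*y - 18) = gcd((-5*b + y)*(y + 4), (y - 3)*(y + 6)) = 1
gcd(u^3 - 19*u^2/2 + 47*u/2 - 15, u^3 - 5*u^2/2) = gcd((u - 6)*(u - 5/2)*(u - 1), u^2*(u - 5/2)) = u - 5/2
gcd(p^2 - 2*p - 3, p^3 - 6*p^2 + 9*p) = p - 3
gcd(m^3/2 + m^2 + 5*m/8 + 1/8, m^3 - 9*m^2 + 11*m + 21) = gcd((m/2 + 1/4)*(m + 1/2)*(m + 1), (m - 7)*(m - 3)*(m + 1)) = m + 1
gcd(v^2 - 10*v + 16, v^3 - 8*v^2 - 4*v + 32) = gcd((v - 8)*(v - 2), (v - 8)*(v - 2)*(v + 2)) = v^2 - 10*v + 16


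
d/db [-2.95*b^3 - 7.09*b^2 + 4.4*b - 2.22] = -8.85*b^2 - 14.18*b + 4.4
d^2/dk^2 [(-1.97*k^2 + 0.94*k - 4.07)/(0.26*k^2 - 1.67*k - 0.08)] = (-1.58366*k^3 - 1.896648*k^2 + 10.720476*k - 23.147342)/(0.017576*k^6 - 0.338676*k^5 + 2.159118*k^4 - 4.449047*k^3 - 0.664344*k^2 - 0.032064*k - 0.000512)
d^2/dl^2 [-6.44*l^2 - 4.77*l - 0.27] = -12.8800000000000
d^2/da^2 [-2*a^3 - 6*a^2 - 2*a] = -12*a - 12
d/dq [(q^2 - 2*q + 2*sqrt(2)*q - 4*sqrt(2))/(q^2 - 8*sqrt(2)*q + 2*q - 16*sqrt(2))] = 2*(-5*sqrt(2)*q^2 + 2*q^2 - 12*sqrt(2)*q - 64 + 20*sqrt(2))/(q^4 - 16*sqrt(2)*q^3 + 4*q^3 - 64*sqrt(2)*q^2 + 132*q^2 - 64*sqrt(2)*q + 512*q + 512)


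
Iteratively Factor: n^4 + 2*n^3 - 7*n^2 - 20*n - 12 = (n + 1)*(n^3 + n^2 - 8*n - 12) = (n + 1)*(n + 2)*(n^2 - n - 6) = (n + 1)*(n + 2)^2*(n - 3)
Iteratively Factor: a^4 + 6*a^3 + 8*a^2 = (a)*(a^3 + 6*a^2 + 8*a) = a*(a + 2)*(a^2 + 4*a) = a*(a + 2)*(a + 4)*(a)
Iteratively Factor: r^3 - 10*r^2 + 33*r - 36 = (r - 3)*(r^2 - 7*r + 12) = (r - 4)*(r - 3)*(r - 3)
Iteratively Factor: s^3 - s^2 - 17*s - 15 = (s + 3)*(s^2 - 4*s - 5) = (s - 5)*(s + 3)*(s + 1)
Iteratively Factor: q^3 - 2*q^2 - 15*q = (q - 5)*(q^2 + 3*q) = q*(q - 5)*(q + 3)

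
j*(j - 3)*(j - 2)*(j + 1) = j^4 - 4*j^3 + j^2 + 6*j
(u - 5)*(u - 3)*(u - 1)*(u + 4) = u^4 - 5*u^3 - 13*u^2 + 77*u - 60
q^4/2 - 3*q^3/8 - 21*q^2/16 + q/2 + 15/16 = (q/2 + 1/2)*(q - 3/2)*(q - 5/4)*(q + 1)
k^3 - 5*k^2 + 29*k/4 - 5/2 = (k - 5/2)*(k - 2)*(k - 1/2)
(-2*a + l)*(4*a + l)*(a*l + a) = -8*a^3*l - 8*a^3 + 2*a^2*l^2 + 2*a^2*l + a*l^3 + a*l^2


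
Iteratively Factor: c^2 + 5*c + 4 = (c + 1)*(c + 4)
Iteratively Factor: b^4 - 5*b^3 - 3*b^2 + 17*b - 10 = (b + 2)*(b^3 - 7*b^2 + 11*b - 5) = (b - 1)*(b + 2)*(b^2 - 6*b + 5) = (b - 5)*(b - 1)*(b + 2)*(b - 1)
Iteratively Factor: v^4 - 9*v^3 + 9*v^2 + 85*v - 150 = (v + 3)*(v^3 - 12*v^2 + 45*v - 50) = (v - 5)*(v + 3)*(v^2 - 7*v + 10) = (v - 5)*(v - 2)*(v + 3)*(v - 5)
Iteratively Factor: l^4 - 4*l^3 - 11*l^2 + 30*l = (l)*(l^3 - 4*l^2 - 11*l + 30) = l*(l - 2)*(l^2 - 2*l - 15) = l*(l - 2)*(l + 3)*(l - 5)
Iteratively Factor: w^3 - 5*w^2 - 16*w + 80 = (w + 4)*(w^2 - 9*w + 20) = (w - 5)*(w + 4)*(w - 4)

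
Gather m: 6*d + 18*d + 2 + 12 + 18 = 24*d + 32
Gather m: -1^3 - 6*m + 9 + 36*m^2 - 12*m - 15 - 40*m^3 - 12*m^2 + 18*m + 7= -40*m^3 + 24*m^2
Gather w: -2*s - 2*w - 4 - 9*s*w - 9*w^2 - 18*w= -2*s - 9*w^2 + w*(-9*s - 20) - 4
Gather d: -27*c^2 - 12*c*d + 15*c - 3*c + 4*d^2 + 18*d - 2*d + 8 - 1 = -27*c^2 + 12*c + 4*d^2 + d*(16 - 12*c) + 7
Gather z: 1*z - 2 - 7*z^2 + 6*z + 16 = -7*z^2 + 7*z + 14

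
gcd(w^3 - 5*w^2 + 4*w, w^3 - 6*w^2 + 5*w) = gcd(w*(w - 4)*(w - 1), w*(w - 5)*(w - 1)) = w^2 - w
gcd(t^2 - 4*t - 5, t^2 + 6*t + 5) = t + 1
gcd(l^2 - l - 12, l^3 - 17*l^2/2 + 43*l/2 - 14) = l - 4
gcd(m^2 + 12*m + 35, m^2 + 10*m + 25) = m + 5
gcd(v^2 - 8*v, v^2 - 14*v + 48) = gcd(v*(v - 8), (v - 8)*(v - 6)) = v - 8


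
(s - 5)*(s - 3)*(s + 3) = s^3 - 5*s^2 - 9*s + 45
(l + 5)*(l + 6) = l^2 + 11*l + 30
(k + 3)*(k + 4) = k^2 + 7*k + 12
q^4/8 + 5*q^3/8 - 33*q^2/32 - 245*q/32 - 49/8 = (q/4 + 1)*(q/2 + 1/2)*(q - 7/2)*(q + 7/2)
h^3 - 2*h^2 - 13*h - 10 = (h - 5)*(h + 1)*(h + 2)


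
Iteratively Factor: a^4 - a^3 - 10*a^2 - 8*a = (a + 2)*(a^3 - 3*a^2 - 4*a) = a*(a + 2)*(a^2 - 3*a - 4) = a*(a + 1)*(a + 2)*(a - 4)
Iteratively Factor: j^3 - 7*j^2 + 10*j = (j - 5)*(j^2 - 2*j) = j*(j - 5)*(j - 2)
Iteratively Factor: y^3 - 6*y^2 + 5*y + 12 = (y - 3)*(y^2 - 3*y - 4) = (y - 4)*(y - 3)*(y + 1)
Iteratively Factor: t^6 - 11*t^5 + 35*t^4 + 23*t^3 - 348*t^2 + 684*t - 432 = (t - 3)*(t^5 - 8*t^4 + 11*t^3 + 56*t^2 - 180*t + 144) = (t - 4)*(t - 3)*(t^4 - 4*t^3 - 5*t^2 + 36*t - 36) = (t - 4)*(t - 3)*(t - 2)*(t^3 - 2*t^2 - 9*t + 18) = (t - 4)*(t - 3)*(t - 2)*(t + 3)*(t^2 - 5*t + 6) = (t - 4)*(t - 3)^2*(t - 2)*(t + 3)*(t - 2)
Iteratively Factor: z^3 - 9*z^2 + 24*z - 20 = (z - 2)*(z^2 - 7*z + 10) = (z - 2)^2*(z - 5)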